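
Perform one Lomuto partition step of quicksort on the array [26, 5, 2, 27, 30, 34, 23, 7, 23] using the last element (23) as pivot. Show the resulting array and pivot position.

Lomuto partition with pivot = 23:

Initial array: [26, 5, 2, 27, 30, 34, 23, 7, 23]

arr[0]=26 > 23: no swap
arr[1]=5 <= 23: swap with position 0, array becomes [5, 26, 2, 27, 30, 34, 23, 7, 23]
arr[2]=2 <= 23: swap with position 1, array becomes [5, 2, 26, 27, 30, 34, 23, 7, 23]
arr[3]=27 > 23: no swap
arr[4]=30 > 23: no swap
arr[5]=34 > 23: no swap
arr[6]=23 <= 23: swap with position 2, array becomes [5, 2, 23, 27, 30, 34, 26, 7, 23]
arr[7]=7 <= 23: swap with position 3, array becomes [5, 2, 23, 7, 30, 34, 26, 27, 23]

Place pivot at position 4: [5, 2, 23, 7, 23, 34, 26, 27, 30]
Pivot position: 4

After partitioning with pivot 23, the array becomes [5, 2, 23, 7, 23, 34, 26, 27, 30]. The pivot is placed at index 4. All elements to the left of the pivot are <= 23, and all elements to the right are > 23.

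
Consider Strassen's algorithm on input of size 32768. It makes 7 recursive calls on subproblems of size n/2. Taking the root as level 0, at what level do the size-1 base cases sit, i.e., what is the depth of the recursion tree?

For divide and conquer with division factor 2:

Problem sizes at each level:
Level 0: 32768
Level 1: 16384
Level 2: 8192
Level 3: 4096
Level 4: 2048
Level 5: 1024
Level 6: 512
Level 7: 256
Level 8: 128
Level 9: 64
Level 10: 32
Level 11: 16
Level 12: 8
Level 13: 4
Level 14: 2
Level 15: 1

The root is level 0 and the size-1 base case is level 15 (the tree spans levels 0 through 15, i.e. 16 levels counting the root), so the depth is the number of divisions: log_2(32768) = 15

The recursion tree depth is log_2(32768) = 15. At each level, the problem size is divided by 2, so it takes 15 divisions to reduce to a base case of size 1. The algorithm makes 7 recursive calls at each level.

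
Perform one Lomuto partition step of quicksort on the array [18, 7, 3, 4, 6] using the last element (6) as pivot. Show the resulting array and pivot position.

Lomuto partition with pivot = 6:

Initial array: [18, 7, 3, 4, 6]

arr[0]=18 > 6: no swap
arr[1]=7 > 6: no swap
arr[2]=3 <= 6: swap with position 0, array becomes [3, 7, 18, 4, 6]
arr[3]=4 <= 6: swap with position 1, array becomes [3, 4, 18, 7, 6]

Place pivot at position 2: [3, 4, 6, 7, 18]
Pivot position: 2

After partitioning with pivot 6, the array becomes [3, 4, 6, 7, 18]. The pivot is placed at index 2. All elements to the left of the pivot are <= 6, and all elements to the right are > 6.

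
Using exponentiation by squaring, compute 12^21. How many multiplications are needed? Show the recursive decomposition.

Computing 12^21 by squaring (build up from 12^1; each line after the first costs one multiplication):

12^1 = 12
12^2 = (12^1)^2 = 12^2 = 144
12^4 = (12^2)^2 = 144^2 = 20736
12^5 = 12 * 12^4 = 12 * 20736 = 248832
12^10 = (12^5)^2 = 248832^2 = 61917364224
12^20 = (12^10)^2 = 61917364224^2 = 3833759992447475122176
12^21 = 12 * 12^20 = 12 * 3833759992447475122176 = 46005119909369701466112

Result: 46005119909369701466112
Multiplications needed: 6 (6 lines after 12^1)

12^21 = 46005119909369701466112. Using exponentiation by squaring, this requires 6 multiplications. The key idea: if the exponent is even, square the half-power; if odd, multiply by the base once.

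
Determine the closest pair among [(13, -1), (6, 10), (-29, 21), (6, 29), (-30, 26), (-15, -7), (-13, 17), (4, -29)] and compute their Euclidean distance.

Computing all pairwise distances among 8 points:

d((13, -1), (6, 10)) = 13.0384
d((13, -1), (-29, 21)) = 47.4131
d((13, -1), (6, 29)) = 30.8058
d((13, -1), (-30, 26)) = 50.774
d((13, -1), (-15, -7)) = 28.6356
d((13, -1), (-13, 17)) = 31.6228
d((13, -1), (4, -29)) = 29.4109
d((6, 10), (-29, 21)) = 36.6879
d((6, 10), (6, 29)) = 19.0
d((6, 10), (-30, 26)) = 39.3954
d((6, 10), (-15, -7)) = 27.0185
d((6, 10), (-13, 17)) = 20.2485
d((6, 10), (4, -29)) = 39.0512
d((-29, 21), (6, 29)) = 35.9026
d((-29, 21), (-30, 26)) = 5.099 <-- minimum
d((-29, 21), (-15, -7)) = 31.305
d((-29, 21), (-13, 17)) = 16.4924
d((-29, 21), (4, -29)) = 59.9083
d((6, 29), (-30, 26)) = 36.1248
d((6, 29), (-15, -7)) = 41.6773
d((6, 29), (-13, 17)) = 22.4722
d((6, 29), (4, -29)) = 58.0345
d((-30, 26), (-15, -7)) = 36.2491
d((-30, 26), (-13, 17)) = 19.2354
d((-30, 26), (4, -29)) = 64.6607
d((-15, -7), (-13, 17)) = 24.0832
d((-15, -7), (4, -29)) = 29.0689
d((-13, 17), (4, -29)) = 49.0408

Closest pair: (-29, 21) and (-30, 26) with distance 5.099

The closest pair is (-29, 21) and (-30, 26) with Euclidean distance 5.099. For 8 points, brute-force pairwise comparison is shown above. For large n, the divide-and-conquer algorithm (sort by x, recurse on halves, check the dividing strip) achieves O(n log n).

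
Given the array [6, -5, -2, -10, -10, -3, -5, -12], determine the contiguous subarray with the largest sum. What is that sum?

Using Kadane's algorithm on [6, -5, -2, -10, -10, -3, -5, -12]:

Scanning through the array:
Position 1 (value -5): max_ending_here = 1, max_so_far = 6
Position 2 (value -2): max_ending_here = -1, max_so_far = 6
Position 3 (value -10): max_ending_here = -10, max_so_far = 6
Position 4 (value -10): max_ending_here = -10, max_so_far = 6
Position 5 (value -3): max_ending_here = -3, max_so_far = 6
Position 6 (value -5): max_ending_here = -5, max_so_far = 6
Position 7 (value -12): max_ending_here = -12, max_so_far = 6

Maximum subarray: [6]
Maximum sum: 6

The maximum subarray is [6] with sum 6. This subarray runs from index 0 to index 0.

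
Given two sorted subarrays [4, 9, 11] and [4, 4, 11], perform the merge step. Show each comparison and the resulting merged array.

Merging process:

Compare 4 vs 4: take 4 from left. Merged: [4]
Compare 9 vs 4: take 4 from right. Merged: [4, 4]
Compare 9 vs 4: take 4 from right. Merged: [4, 4, 4]
Compare 9 vs 11: take 9 from left. Merged: [4, 4, 4, 9]
Compare 11 vs 11: take 11 from left. Merged: [4, 4, 4, 9, 11]
Append remaining from right: [11]. Merged: [4, 4, 4, 9, 11, 11]

Final merged array: [4, 4, 4, 9, 11, 11]
Total comparisons: 5

The merged array is [4, 4, 4, 9, 11, 11], requiring 5 comparisons. The merge step runs in O(n) time where n is the total number of elements.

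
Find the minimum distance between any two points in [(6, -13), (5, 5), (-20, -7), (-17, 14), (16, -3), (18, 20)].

Computing all pairwise distances among 6 points:

d((6, -13), (5, 5)) = 18.0278
d((6, -13), (-20, -7)) = 26.6833
d((6, -13), (-17, 14)) = 35.4683
d((6, -13), (16, -3)) = 14.1421
d((6, -13), (18, 20)) = 35.1141
d((5, 5), (-20, -7)) = 27.7308
d((5, 5), (-17, 14)) = 23.7697
d((5, 5), (16, -3)) = 13.6015 <-- minimum
d((5, 5), (18, 20)) = 19.8494
d((-20, -7), (-17, 14)) = 21.2132
d((-20, -7), (16, -3)) = 36.2215
d((-20, -7), (18, 20)) = 46.6154
d((-17, 14), (16, -3)) = 37.1214
d((-17, 14), (18, 20)) = 35.5106
d((16, -3), (18, 20)) = 23.0868

Closest pair: (5, 5) and (16, -3) with distance 13.6015

The closest pair is (5, 5) and (16, -3) with Euclidean distance 13.6015. For 6 points, brute-force pairwise comparison is shown above. For large n, the divide-and-conquer algorithm (sort by x, recurse on halves, check the dividing strip) achieves O(n log n).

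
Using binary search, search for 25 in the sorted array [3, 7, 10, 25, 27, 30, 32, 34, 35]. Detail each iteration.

Binary search for 25 in [3, 7, 10, 25, 27, 30, 32, 34, 35]:

lo=0, hi=8, mid=4, arr[mid]=27 -> 27 > 25, search left half
lo=0, hi=3, mid=1, arr[mid]=7 -> 7 < 25, search right half
lo=2, hi=3, mid=2, arr[mid]=10 -> 10 < 25, search right half
lo=3, hi=3, mid=3, arr[mid]=25 -> Found target at index 3!

Binary search finds 25 at index 3 after 4 comparisons. The search repeatedly halves the search space by comparing with the middle element.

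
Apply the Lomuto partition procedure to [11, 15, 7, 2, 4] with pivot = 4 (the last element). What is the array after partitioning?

Lomuto partition with pivot = 4:

Initial array: [11, 15, 7, 2, 4]

arr[0]=11 > 4: no swap
arr[1]=15 > 4: no swap
arr[2]=7 > 4: no swap
arr[3]=2 <= 4: swap with position 0, array becomes [2, 15, 7, 11, 4]

Place pivot at position 1: [2, 4, 7, 11, 15]
Pivot position: 1

After partitioning with pivot 4, the array becomes [2, 4, 7, 11, 15]. The pivot is placed at index 1. All elements to the left of the pivot are <= 4, and all elements to the right are > 4.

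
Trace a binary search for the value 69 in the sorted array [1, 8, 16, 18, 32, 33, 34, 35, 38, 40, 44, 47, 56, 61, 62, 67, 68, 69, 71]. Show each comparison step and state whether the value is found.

Binary search for 69 in [1, 8, 16, 18, 32, 33, 34, 35, 38, 40, 44, 47, 56, 61, 62, 67, 68, 69, 71]:

lo=0, hi=18, mid=9, arr[mid]=40 -> 40 < 69, search right half
lo=10, hi=18, mid=14, arr[mid]=62 -> 62 < 69, search right half
lo=15, hi=18, mid=16, arr[mid]=68 -> 68 < 69, search right half
lo=17, hi=18, mid=17, arr[mid]=69 -> Found target at index 17!

Binary search finds 69 at index 17 after 4 comparisons. The search repeatedly halves the search space by comparing with the middle element.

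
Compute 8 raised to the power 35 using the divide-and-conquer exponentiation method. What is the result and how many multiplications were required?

Computing 8^35 by squaring (build up from 8^1; each line after the first costs one multiplication):

8^1 = 8
8^2 = (8^1)^2 = 8^2 = 64
8^4 = (8^2)^2 = 64^2 = 4096
8^8 = (8^4)^2 = 4096^2 = 16777216
8^16 = (8^8)^2 = 16777216^2 = 281474976710656
8^17 = 8 * 8^16 = 8 * 281474976710656 = 2251799813685248
8^34 = (8^17)^2 = 2251799813685248^2 = 5070602400912917605986812821504
8^35 = 8 * 8^34 = 8 * 5070602400912917605986812821504 = 40564819207303340847894502572032

Result: 40564819207303340847894502572032
Multiplications needed: 7 (7 lines after 8^1)

8^35 = 40564819207303340847894502572032. Using exponentiation by squaring, this requires 7 multiplications. The key idea: if the exponent is even, square the half-power; if odd, multiply by the base once.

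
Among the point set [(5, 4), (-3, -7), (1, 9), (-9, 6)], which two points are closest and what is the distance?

Computing all pairwise distances among 4 points:

d((5, 4), (-3, -7)) = 13.6015
d((5, 4), (1, 9)) = 6.4031 <-- minimum
d((5, 4), (-9, 6)) = 14.1421
d((-3, -7), (1, 9)) = 16.4924
d((-3, -7), (-9, 6)) = 14.3178
d((1, 9), (-9, 6)) = 10.4403

Closest pair: (5, 4) and (1, 9) with distance 6.4031

The closest pair is (5, 4) and (1, 9) with Euclidean distance 6.4031. For 4 points, brute-force pairwise comparison is shown above. For large n, the divide-and-conquer algorithm (sort by x, recurse on halves, check the dividing strip) achieves O(n log n).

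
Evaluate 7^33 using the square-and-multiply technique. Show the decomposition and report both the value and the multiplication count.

Computing 7^33 by squaring (build up from 7^1; each line after the first costs one multiplication):

7^1 = 7
7^2 = (7^1)^2 = 7^2 = 49
7^4 = (7^2)^2 = 49^2 = 2401
7^8 = (7^4)^2 = 2401^2 = 5764801
7^16 = (7^8)^2 = 5764801^2 = 33232930569601
7^32 = (7^16)^2 = 33232930569601^2 = 1104427674243920646305299201
7^33 = 7 * 7^32 = 7 * 1104427674243920646305299201 = 7730993719707444524137094407

Result: 7730993719707444524137094407
Multiplications needed: 6 (6 lines after 7^1)

7^33 = 7730993719707444524137094407. Using exponentiation by squaring, this requires 6 multiplications. The key idea: if the exponent is even, square the half-power; if odd, multiply by the base once.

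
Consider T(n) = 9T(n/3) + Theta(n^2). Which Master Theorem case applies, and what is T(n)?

Master Theorem for T(n) = 9T(n/3) + O(n^2):

a = 9, b = 3, c = 2
log_b(a) = log_3(9) = 2.0000

Case 2: c = 2 = log_3(9) = 2.0000
T(n) = O(n^2 log n) = O(n^2 log n)

For T(n) = 9T(n/3) + O(n^2): log_3(9) = 2.0000. This is Case 2 of the Master Theorem (c = log_b(a), equal work at all levels), giving O(n^2 log n).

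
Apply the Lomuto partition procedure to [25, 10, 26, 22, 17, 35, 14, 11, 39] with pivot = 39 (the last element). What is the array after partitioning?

Lomuto partition with pivot = 39:

Initial array: [25, 10, 26, 22, 17, 35, 14, 11, 39]

arr[0]=25 <= 39: swap with position 0, array becomes [25, 10, 26, 22, 17, 35, 14, 11, 39]
arr[1]=10 <= 39: swap with position 1, array becomes [25, 10, 26, 22, 17, 35, 14, 11, 39]
arr[2]=26 <= 39: swap with position 2, array becomes [25, 10, 26, 22, 17, 35, 14, 11, 39]
arr[3]=22 <= 39: swap with position 3, array becomes [25, 10, 26, 22, 17, 35, 14, 11, 39]
arr[4]=17 <= 39: swap with position 4, array becomes [25, 10, 26, 22, 17, 35, 14, 11, 39]
arr[5]=35 <= 39: swap with position 5, array becomes [25, 10, 26, 22, 17, 35, 14, 11, 39]
arr[6]=14 <= 39: swap with position 6, array becomes [25, 10, 26, 22, 17, 35, 14, 11, 39]
arr[7]=11 <= 39: swap with position 7, array becomes [25, 10, 26, 22, 17, 35, 14, 11, 39]

Place pivot at position 8: [25, 10, 26, 22, 17, 35, 14, 11, 39]
Pivot position: 8

After partitioning with pivot 39, the array becomes [25, 10, 26, 22, 17, 35, 14, 11, 39]. The pivot is placed at index 8. All elements to the left of the pivot are <= 39, and all elements to the right are > 39.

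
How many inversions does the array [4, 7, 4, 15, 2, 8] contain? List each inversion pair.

Finding inversions in [4, 7, 4, 15, 2, 8]:

(0, 4): arr[0]=4 > arr[4]=2
(1, 2): arr[1]=7 > arr[2]=4
(1, 4): arr[1]=7 > arr[4]=2
(2, 4): arr[2]=4 > arr[4]=2
(3, 4): arr[3]=15 > arr[4]=2
(3, 5): arr[3]=15 > arr[5]=8

Total inversions: 6

The array has 6 inversion(s): (0,4), (1,2), (1,4), (2,4), (3,4), (3,5). Each pair (i,j) satisfies i < j and arr[i] > arr[j].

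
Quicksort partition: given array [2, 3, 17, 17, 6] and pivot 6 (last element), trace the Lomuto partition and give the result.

Lomuto partition with pivot = 6:

Initial array: [2, 3, 17, 17, 6]

arr[0]=2 <= 6: swap with position 0, array becomes [2, 3, 17, 17, 6]
arr[1]=3 <= 6: swap with position 1, array becomes [2, 3, 17, 17, 6]
arr[2]=17 > 6: no swap
arr[3]=17 > 6: no swap

Place pivot at position 2: [2, 3, 6, 17, 17]
Pivot position: 2

After partitioning with pivot 6, the array becomes [2, 3, 6, 17, 17]. The pivot is placed at index 2. All elements to the left of the pivot are <= 6, and all elements to the right are > 6.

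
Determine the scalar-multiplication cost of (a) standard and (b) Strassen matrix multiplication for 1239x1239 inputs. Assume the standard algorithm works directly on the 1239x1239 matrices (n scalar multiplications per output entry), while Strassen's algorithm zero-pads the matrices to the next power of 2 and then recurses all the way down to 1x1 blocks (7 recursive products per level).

Matrix multiplication for 1239x1239 matrices:

Strassen's algorithm requires power-of-2 dimensions. Pad 1239x1239 to 2048x2048 (next power of 2).

Standard algorithm: 1239^3 = 1902014919 multiplications
Strassen's algorithm: 7^(log2(2048)) = 7^11 = 1977326743 multiplications
Difference: 1902014919 - 1977326743 = -75311824 (Strassen uses MORE here due to padding overhead — for small or just-over-power-of-2 n, padding can outweigh the per-level savings)

Standard: 1902014919 multiplications (1239^3). Strassen: 1977326743 multiplications (7^11, after padding to 2048x2048). Strassen reduces 8 recursive multiplications to 7 at each level.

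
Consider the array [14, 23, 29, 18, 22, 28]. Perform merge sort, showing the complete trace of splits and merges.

Merge sort trace:

Split: [14, 23, 29, 18, 22, 28] -> [14, 23, 29] and [18, 22, 28]
  Split: [14, 23, 29] -> [14] and [23, 29]
    Split: [23, 29] -> [23] and [29]
    Merge: [23] + [29] -> [23, 29]
  Merge: [14] + [23, 29] -> [14, 23, 29]
  Split: [18, 22, 28] -> [18] and [22, 28]
    Split: [22, 28] -> [22] and [28]
    Merge: [22] + [28] -> [22, 28]
  Merge: [18] + [22, 28] -> [18, 22, 28]
Merge: [14, 23, 29] + [18, 22, 28] -> [14, 18, 22, 23, 28, 29]

Final sorted array: [14, 18, 22, 23, 28, 29]

The merge sort proceeds by recursively splitting the array and merging sorted halves.
After all merges, the sorted array is [14, 18, 22, 23, 28, 29].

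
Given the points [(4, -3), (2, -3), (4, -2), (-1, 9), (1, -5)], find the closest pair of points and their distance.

Computing all pairwise distances among 5 points:

d((4, -3), (2, -3)) = 2.0
d((4, -3), (4, -2)) = 1.0 <-- minimum
d((4, -3), (-1, 9)) = 13.0
d((4, -3), (1, -5)) = 3.6056
d((2, -3), (4, -2)) = 2.2361
d((2, -3), (-1, 9)) = 12.3693
d((2, -3), (1, -5)) = 2.2361
d((4, -2), (-1, 9)) = 12.083
d((4, -2), (1, -5)) = 4.2426
d((-1, 9), (1, -5)) = 14.1421

Closest pair: (4, -3) and (4, -2) with distance 1.0

The closest pair is (4, -3) and (4, -2) with Euclidean distance 1.0. For 5 points, brute-force pairwise comparison is shown above. For large n, the divide-and-conquer algorithm (sort by x, recurse on halves, check the dividing strip) achieves O(n log n).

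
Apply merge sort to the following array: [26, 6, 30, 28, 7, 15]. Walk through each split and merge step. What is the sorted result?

Merge sort trace:

Split: [26, 6, 30, 28, 7, 15] -> [26, 6, 30] and [28, 7, 15]
  Split: [26, 6, 30] -> [26] and [6, 30]
    Split: [6, 30] -> [6] and [30]
    Merge: [6] + [30] -> [6, 30]
  Merge: [26] + [6, 30] -> [6, 26, 30]
  Split: [28, 7, 15] -> [28] and [7, 15]
    Split: [7, 15] -> [7] and [15]
    Merge: [7] + [15] -> [7, 15]
  Merge: [28] + [7, 15] -> [7, 15, 28]
Merge: [6, 26, 30] + [7, 15, 28] -> [6, 7, 15, 26, 28, 30]

Final sorted array: [6, 7, 15, 26, 28, 30]

The merge sort proceeds by recursively splitting the array and merging sorted halves.
After all merges, the sorted array is [6, 7, 15, 26, 28, 30].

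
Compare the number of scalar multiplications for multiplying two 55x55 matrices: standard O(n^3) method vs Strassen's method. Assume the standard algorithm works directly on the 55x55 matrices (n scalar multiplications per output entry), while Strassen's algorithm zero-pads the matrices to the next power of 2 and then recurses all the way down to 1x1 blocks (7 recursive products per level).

Matrix multiplication for 55x55 matrices:

Strassen's algorithm requires power-of-2 dimensions. Pad 55x55 to 64x64 (next power of 2).

Standard algorithm: 55^3 = 166375 multiplications
Strassen's algorithm: 7^(log2(64)) = 7^6 = 117649 multiplications
Savings: 166375 - 117649 = 48726 multiplications

Standard: 166375 multiplications (55^3). Strassen: 117649 multiplications (7^6, after padding to 64x64). Strassen reduces 8 recursive multiplications to 7 at each level.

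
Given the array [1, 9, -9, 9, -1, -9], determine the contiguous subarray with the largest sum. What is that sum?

Using Kadane's algorithm on [1, 9, -9, 9, -1, -9]:

Scanning through the array:
Position 1 (value 9): max_ending_here = 10, max_so_far = 10
Position 2 (value -9): max_ending_here = 1, max_so_far = 10
Position 3 (value 9): max_ending_here = 10, max_so_far = 10
Position 4 (value -1): max_ending_here = 9, max_so_far = 10
Position 5 (value -9): max_ending_here = 0, max_so_far = 10

Maximum subarray: [1, 9]
Maximum sum: 10

The maximum subarray is [1, 9] with sum 10. This subarray runs from index 0 to index 1.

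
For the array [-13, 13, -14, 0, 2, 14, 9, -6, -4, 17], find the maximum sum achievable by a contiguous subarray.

Using Kadane's algorithm on [-13, 13, -14, 0, 2, 14, 9, -6, -4, 17]:

Scanning through the array:
Position 1 (value 13): max_ending_here = 13, max_so_far = 13
Position 2 (value -14): max_ending_here = -1, max_so_far = 13
Position 3 (value 0): max_ending_here = 0, max_so_far = 13
Position 4 (value 2): max_ending_here = 2, max_so_far = 13
Position 5 (value 14): max_ending_here = 16, max_so_far = 16
Position 6 (value 9): max_ending_here = 25, max_so_far = 25
Position 7 (value -6): max_ending_here = 19, max_so_far = 25
Position 8 (value -4): max_ending_here = 15, max_so_far = 25
Position 9 (value 17): max_ending_here = 32, max_so_far = 32

Maximum subarray: [0, 2, 14, 9, -6, -4, 17]
Maximum sum: 32

The maximum subarray is [0, 2, 14, 9, -6, -4, 17] with sum 32. This subarray runs from index 3 to index 9.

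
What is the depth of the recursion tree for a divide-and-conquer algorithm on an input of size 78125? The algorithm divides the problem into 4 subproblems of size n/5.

For divide and conquer with division factor 5:

Problem sizes at each level:
Level 0: 78125
Level 1: 15625
Level 2: 3125
Level 3: 625
Level 4: 125
Level 5: 25
Level 6: 5
Level 7: 1

The root is level 0 and the size-1 base case is level 7 (the tree spans levels 0 through 7, i.e. 8 levels counting the root), so the depth is the number of divisions: log_5(78125) = 7

The recursion tree depth is log_5(78125) = 7. At each level, the problem size is divided by 5, so it takes 7 divisions to reduce to a base case of size 1. The algorithm makes 4 recursive calls at each level.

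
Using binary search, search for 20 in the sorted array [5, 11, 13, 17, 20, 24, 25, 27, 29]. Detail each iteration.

Binary search for 20 in [5, 11, 13, 17, 20, 24, 25, 27, 29]:

lo=0, hi=8, mid=4, arr[mid]=20 -> Found target at index 4!

Binary search finds 20 at index 4 after 1 comparisons. The search repeatedly halves the search space by comparing with the middle element.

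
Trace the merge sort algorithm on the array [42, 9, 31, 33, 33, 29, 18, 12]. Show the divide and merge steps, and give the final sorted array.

Merge sort trace:

Split: [42, 9, 31, 33, 33, 29, 18, 12] -> [42, 9, 31, 33] and [33, 29, 18, 12]
  Split: [42, 9, 31, 33] -> [42, 9] and [31, 33]
    Split: [42, 9] -> [42] and [9]
    Merge: [42] + [9] -> [9, 42]
    Split: [31, 33] -> [31] and [33]
    Merge: [31] + [33] -> [31, 33]
  Merge: [9, 42] + [31, 33] -> [9, 31, 33, 42]
  Split: [33, 29, 18, 12] -> [33, 29] and [18, 12]
    Split: [33, 29] -> [33] and [29]
    Merge: [33] + [29] -> [29, 33]
    Split: [18, 12] -> [18] and [12]
    Merge: [18] + [12] -> [12, 18]
  Merge: [29, 33] + [12, 18] -> [12, 18, 29, 33]
Merge: [9, 31, 33, 42] + [12, 18, 29, 33] -> [9, 12, 18, 29, 31, 33, 33, 42]

Final sorted array: [9, 12, 18, 29, 31, 33, 33, 42]

The merge sort proceeds by recursively splitting the array and merging sorted halves.
After all merges, the sorted array is [9, 12, 18, 29, 31, 33, 33, 42].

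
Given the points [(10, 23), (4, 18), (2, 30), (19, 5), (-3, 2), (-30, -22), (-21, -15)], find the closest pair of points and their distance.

Computing all pairwise distances among 7 points:

d((10, 23), (4, 18)) = 7.8102 <-- minimum
d((10, 23), (2, 30)) = 10.6301
d((10, 23), (19, 5)) = 20.1246
d((10, 23), (-3, 2)) = 24.6982
d((10, 23), (-30, -22)) = 60.208
d((10, 23), (-21, -15)) = 49.0408
d((4, 18), (2, 30)) = 12.1655
d((4, 18), (19, 5)) = 19.8494
d((4, 18), (-3, 2)) = 17.4642
d((4, 18), (-30, -22)) = 52.4976
d((4, 18), (-21, -15)) = 41.4005
d((2, 30), (19, 5)) = 30.2324
d((2, 30), (-3, 2)) = 28.4429
d((2, 30), (-30, -22)) = 61.0574
d((2, 30), (-21, -15)) = 50.5371
d((19, 5), (-3, 2)) = 22.2036
d((19, 5), (-30, -22)) = 55.9464
d((19, 5), (-21, -15)) = 44.7214
d((-3, 2), (-30, -22)) = 36.1248
d((-3, 2), (-21, -15)) = 24.7588
d((-30, -22), (-21, -15)) = 11.4018

Closest pair: (10, 23) and (4, 18) with distance 7.8102

The closest pair is (10, 23) and (4, 18) with Euclidean distance 7.8102. For 7 points, brute-force pairwise comparison is shown above. For large n, the divide-and-conquer algorithm (sort by x, recurse on halves, check the dividing strip) achieves O(n log n).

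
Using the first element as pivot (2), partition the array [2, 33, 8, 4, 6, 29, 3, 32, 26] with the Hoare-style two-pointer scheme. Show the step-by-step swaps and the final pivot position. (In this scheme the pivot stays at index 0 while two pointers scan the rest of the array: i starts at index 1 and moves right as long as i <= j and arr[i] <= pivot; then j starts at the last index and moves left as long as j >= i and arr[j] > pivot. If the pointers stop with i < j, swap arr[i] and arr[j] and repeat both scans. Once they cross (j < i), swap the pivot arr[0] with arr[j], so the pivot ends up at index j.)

Hoare-style two-pointer partition with pivot = 2:

Initial array: [2, 33, 8, 4, 6, 29, 3, 32, 26]

Pointers start at i = 1, j = 8.
i ends at 1, j ends at 0: the pointers have crossed (j < i), so scanning stops.

j = 0, so swapping arr[0] with arr[j] leaves the pivot at position 0: [2, 33, 8, 4, 6, 29, 3, 32, 26]
Pivot position: 0

After partitioning with pivot 2, the array becomes [2, 33, 8, 4, 6, 29, 3, 32, 26]. The pivot is placed at index 0. All elements to the left of the pivot are <= 2, and all elements to the right are > 2.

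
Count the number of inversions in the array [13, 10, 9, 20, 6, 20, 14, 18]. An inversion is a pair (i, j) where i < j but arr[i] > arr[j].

Finding inversions in [13, 10, 9, 20, 6, 20, 14, 18]:

(0, 1): arr[0]=13 > arr[1]=10
(0, 2): arr[0]=13 > arr[2]=9
(0, 4): arr[0]=13 > arr[4]=6
(1, 2): arr[1]=10 > arr[2]=9
(1, 4): arr[1]=10 > arr[4]=6
(2, 4): arr[2]=9 > arr[4]=6
(3, 4): arr[3]=20 > arr[4]=6
(3, 6): arr[3]=20 > arr[6]=14
(3, 7): arr[3]=20 > arr[7]=18
(5, 6): arr[5]=20 > arr[6]=14
(5, 7): arr[5]=20 > arr[7]=18

Total inversions: 11

The array has 11 inversion(s): (0,1), (0,2), (0,4), (1,2), (1,4), (2,4), (3,4), (3,6), (3,7), (5,6), (5,7). Each pair (i,j) satisfies i < j and arr[i] > arr[j].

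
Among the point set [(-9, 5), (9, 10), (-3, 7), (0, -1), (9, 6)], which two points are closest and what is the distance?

Computing all pairwise distances among 5 points:

d((-9, 5), (9, 10)) = 18.6815
d((-9, 5), (-3, 7)) = 6.3246
d((-9, 5), (0, -1)) = 10.8167
d((-9, 5), (9, 6)) = 18.0278
d((9, 10), (-3, 7)) = 12.3693
d((9, 10), (0, -1)) = 14.2127
d((9, 10), (9, 6)) = 4.0 <-- minimum
d((-3, 7), (0, -1)) = 8.544
d((-3, 7), (9, 6)) = 12.0416
d((0, -1), (9, 6)) = 11.4018

Closest pair: (9, 10) and (9, 6) with distance 4.0

The closest pair is (9, 10) and (9, 6) with Euclidean distance 4.0. For 5 points, brute-force pairwise comparison is shown above. For large n, the divide-and-conquer algorithm (sort by x, recurse on halves, check the dividing strip) achieves O(n log n).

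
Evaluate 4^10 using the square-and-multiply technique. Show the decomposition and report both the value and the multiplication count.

Computing 4^10 by squaring (build up from 4^1; each line after the first costs one multiplication):

4^1 = 4
4^2 = (4^1)^2 = 4^2 = 16
4^4 = (4^2)^2 = 16^2 = 256
4^5 = 4 * 4^4 = 4 * 256 = 1024
4^10 = (4^5)^2 = 1024^2 = 1048576

Result: 1048576
Multiplications needed: 4 (4 lines after 4^1)

4^10 = 1048576. Using exponentiation by squaring, this requires 4 multiplications. The key idea: if the exponent is even, square the half-power; if odd, multiply by the base once.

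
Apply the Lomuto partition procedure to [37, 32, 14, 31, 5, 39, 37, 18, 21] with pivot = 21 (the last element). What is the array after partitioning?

Lomuto partition with pivot = 21:

Initial array: [37, 32, 14, 31, 5, 39, 37, 18, 21]

arr[0]=37 > 21: no swap
arr[1]=32 > 21: no swap
arr[2]=14 <= 21: swap with position 0, array becomes [14, 32, 37, 31, 5, 39, 37, 18, 21]
arr[3]=31 > 21: no swap
arr[4]=5 <= 21: swap with position 1, array becomes [14, 5, 37, 31, 32, 39, 37, 18, 21]
arr[5]=39 > 21: no swap
arr[6]=37 > 21: no swap
arr[7]=18 <= 21: swap with position 2, array becomes [14, 5, 18, 31, 32, 39, 37, 37, 21]

Place pivot at position 3: [14, 5, 18, 21, 32, 39, 37, 37, 31]
Pivot position: 3

After partitioning with pivot 21, the array becomes [14, 5, 18, 21, 32, 39, 37, 37, 31]. The pivot is placed at index 3. All elements to the left of the pivot are <= 21, and all elements to the right are > 21.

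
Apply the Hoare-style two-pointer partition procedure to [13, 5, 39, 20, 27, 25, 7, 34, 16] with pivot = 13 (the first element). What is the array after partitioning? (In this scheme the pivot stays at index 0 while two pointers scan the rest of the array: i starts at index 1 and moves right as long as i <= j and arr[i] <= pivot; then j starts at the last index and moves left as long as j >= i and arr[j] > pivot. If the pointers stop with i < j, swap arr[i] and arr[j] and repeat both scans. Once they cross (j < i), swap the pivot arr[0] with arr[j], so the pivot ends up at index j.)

Hoare-style two-pointer partition with pivot = 13:

Initial array: [13, 5, 39, 20, 27, 25, 7, 34, 16]

Pointers start at i = 1, j = 8.
i stops at index 2 (arr[2]=39 > 13), j stops at index 6 (arr[6]=7 <= 13): swap arr[2] and arr[6], array becomes [13, 5, 7, 20, 27, 25, 39, 34, 16]
i ends at 3, j ends at 2: the pointers have crossed (j < i), so scanning stops.

Swap pivot arr[0] with arr[2] to place pivot at position 2: [7, 5, 13, 20, 27, 25, 39, 34, 16]
Pivot position: 2

After partitioning with pivot 13, the array becomes [7, 5, 13, 20, 27, 25, 39, 34, 16]. The pivot is placed at index 2. All elements to the left of the pivot are <= 13, and all elements to the right are > 13.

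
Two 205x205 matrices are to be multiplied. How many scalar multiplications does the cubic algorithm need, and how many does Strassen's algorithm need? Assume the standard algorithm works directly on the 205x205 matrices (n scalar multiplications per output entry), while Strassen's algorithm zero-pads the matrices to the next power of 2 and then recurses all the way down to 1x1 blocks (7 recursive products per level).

Matrix multiplication for 205x205 matrices:

Strassen's algorithm requires power-of-2 dimensions. Pad 205x205 to 256x256 (next power of 2).

Standard algorithm: 205^3 = 8615125 multiplications
Strassen's algorithm: 7^(log2(256)) = 7^8 = 5764801 multiplications
Savings: 8615125 - 5764801 = 2850324 multiplications

Standard: 8615125 multiplications (205^3). Strassen: 5764801 multiplications (7^8, after padding to 256x256). Strassen reduces 8 recursive multiplications to 7 at each level.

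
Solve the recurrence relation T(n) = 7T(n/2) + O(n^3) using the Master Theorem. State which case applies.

Master Theorem for T(n) = 7T(n/2) + O(n^3):

a = 7, b = 2, c = 3
log_b(a) = log_2(7) = 2.8074

Case 3: c = 3 > log_2(7) = 2.8074
T(n) = O(n^3) = O(n^3)

For T(n) = 7T(n/2) + O(n^3): log_2(7) = 2.8074. This is Case 3 of the Master Theorem (c > log_b(a), work dominated by root), giving O(n^3).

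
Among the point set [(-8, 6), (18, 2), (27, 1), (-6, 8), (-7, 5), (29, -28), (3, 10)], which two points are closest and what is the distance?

Computing all pairwise distances among 7 points:

d((-8, 6), (18, 2)) = 26.3059
d((-8, 6), (27, 1)) = 35.3553
d((-8, 6), (-6, 8)) = 2.8284
d((-8, 6), (-7, 5)) = 1.4142 <-- minimum
d((-8, 6), (29, -28)) = 50.2494
d((-8, 6), (3, 10)) = 11.7047
d((18, 2), (27, 1)) = 9.0554
d((18, 2), (-6, 8)) = 24.7386
d((18, 2), (-7, 5)) = 25.1794
d((18, 2), (29, -28)) = 31.9531
d((18, 2), (3, 10)) = 17.0
d((27, 1), (-6, 8)) = 33.7343
d((27, 1), (-7, 5)) = 34.2345
d((27, 1), (29, -28)) = 29.0689
d((27, 1), (3, 10)) = 25.632
d((-6, 8), (-7, 5)) = 3.1623
d((-6, 8), (29, -28)) = 50.2096
d((-6, 8), (3, 10)) = 9.2195
d((-7, 5), (29, -28)) = 48.8365
d((-7, 5), (3, 10)) = 11.1803
d((29, -28), (3, 10)) = 46.0435

Closest pair: (-8, 6) and (-7, 5) with distance 1.4142

The closest pair is (-8, 6) and (-7, 5) with Euclidean distance 1.4142. For 7 points, brute-force pairwise comparison is shown above. For large n, the divide-and-conquer algorithm (sort by x, recurse on halves, check the dividing strip) achieves O(n log n).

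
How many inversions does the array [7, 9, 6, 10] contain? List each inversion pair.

Finding inversions in [7, 9, 6, 10]:

(0, 2): arr[0]=7 > arr[2]=6
(1, 2): arr[1]=9 > arr[2]=6

Total inversions: 2

The array has 2 inversion(s): (0,2), (1,2). Each pair (i,j) satisfies i < j and arr[i] > arr[j].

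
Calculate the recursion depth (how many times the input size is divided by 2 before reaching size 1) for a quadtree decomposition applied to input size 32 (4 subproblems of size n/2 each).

For divide and conquer with division factor 2:

Problem sizes at each level:
Level 0: 32
Level 1: 16
Level 2: 8
Level 3: 4
Level 4: 2
Level 5: 1

The root is level 0 and the size-1 base case is level 5 (the tree spans levels 0 through 5, i.e. 6 levels counting the root), so the depth is the number of divisions: log_2(32) = 5

The recursion tree depth is log_2(32) = 5. At each level, the problem size is divided by 2, so it takes 5 divisions to reduce to a base case of size 1. The algorithm makes 4 recursive calls at each level.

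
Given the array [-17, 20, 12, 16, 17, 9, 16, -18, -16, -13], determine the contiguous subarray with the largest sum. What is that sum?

Using Kadane's algorithm on [-17, 20, 12, 16, 17, 9, 16, -18, -16, -13]:

Scanning through the array:
Position 1 (value 20): max_ending_here = 20, max_so_far = 20
Position 2 (value 12): max_ending_here = 32, max_so_far = 32
Position 3 (value 16): max_ending_here = 48, max_so_far = 48
Position 4 (value 17): max_ending_here = 65, max_so_far = 65
Position 5 (value 9): max_ending_here = 74, max_so_far = 74
Position 6 (value 16): max_ending_here = 90, max_so_far = 90
Position 7 (value -18): max_ending_here = 72, max_so_far = 90
Position 8 (value -16): max_ending_here = 56, max_so_far = 90
Position 9 (value -13): max_ending_here = 43, max_so_far = 90

Maximum subarray: [20, 12, 16, 17, 9, 16]
Maximum sum: 90

The maximum subarray is [20, 12, 16, 17, 9, 16] with sum 90. This subarray runs from index 1 to index 6.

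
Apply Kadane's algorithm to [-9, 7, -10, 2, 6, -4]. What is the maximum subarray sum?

Using Kadane's algorithm on [-9, 7, -10, 2, 6, -4]:

Scanning through the array:
Position 1 (value 7): max_ending_here = 7, max_so_far = 7
Position 2 (value -10): max_ending_here = -3, max_so_far = 7
Position 3 (value 2): max_ending_here = 2, max_so_far = 7
Position 4 (value 6): max_ending_here = 8, max_so_far = 8
Position 5 (value -4): max_ending_here = 4, max_so_far = 8

Maximum subarray: [2, 6]
Maximum sum: 8

The maximum subarray is [2, 6] with sum 8. This subarray runs from index 3 to index 4.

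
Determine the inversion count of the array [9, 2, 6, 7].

Finding inversions in [9, 2, 6, 7]:

(0, 1): arr[0]=9 > arr[1]=2
(0, 2): arr[0]=9 > arr[2]=6
(0, 3): arr[0]=9 > arr[3]=7

Total inversions: 3

The array has 3 inversion(s): (0,1), (0,2), (0,3). Each pair (i,j) satisfies i < j and arr[i] > arr[j].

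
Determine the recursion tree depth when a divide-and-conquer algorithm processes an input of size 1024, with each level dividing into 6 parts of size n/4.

For divide and conquer with division factor 4:

Problem sizes at each level:
Level 0: 1024
Level 1: 256
Level 2: 64
Level 3: 16
Level 4: 4
Level 5: 1

The root is level 0 and the size-1 base case is level 5 (the tree spans levels 0 through 5, i.e. 6 levels counting the root), so the depth is the number of divisions: log_4(1024) = 5

The recursion tree depth is log_4(1024) = 5. At each level, the problem size is divided by 4, so it takes 5 divisions to reduce to a base case of size 1. The algorithm makes 6 recursive calls at each level.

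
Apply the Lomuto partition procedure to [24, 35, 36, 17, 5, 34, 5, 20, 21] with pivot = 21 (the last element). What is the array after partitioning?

Lomuto partition with pivot = 21:

Initial array: [24, 35, 36, 17, 5, 34, 5, 20, 21]

arr[0]=24 > 21: no swap
arr[1]=35 > 21: no swap
arr[2]=36 > 21: no swap
arr[3]=17 <= 21: swap with position 0, array becomes [17, 35, 36, 24, 5, 34, 5, 20, 21]
arr[4]=5 <= 21: swap with position 1, array becomes [17, 5, 36, 24, 35, 34, 5, 20, 21]
arr[5]=34 > 21: no swap
arr[6]=5 <= 21: swap with position 2, array becomes [17, 5, 5, 24, 35, 34, 36, 20, 21]
arr[7]=20 <= 21: swap with position 3, array becomes [17, 5, 5, 20, 35, 34, 36, 24, 21]

Place pivot at position 4: [17, 5, 5, 20, 21, 34, 36, 24, 35]
Pivot position: 4

After partitioning with pivot 21, the array becomes [17, 5, 5, 20, 21, 34, 36, 24, 35]. The pivot is placed at index 4. All elements to the left of the pivot are <= 21, and all elements to the right are > 21.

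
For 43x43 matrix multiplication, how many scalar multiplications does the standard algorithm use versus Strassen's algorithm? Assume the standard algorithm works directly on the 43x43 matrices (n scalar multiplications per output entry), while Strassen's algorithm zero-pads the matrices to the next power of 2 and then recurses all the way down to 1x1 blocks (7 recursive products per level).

Matrix multiplication for 43x43 matrices:

Strassen's algorithm requires power-of-2 dimensions. Pad 43x43 to 64x64 (next power of 2).

Standard algorithm: 43^3 = 79507 multiplications
Strassen's algorithm: 7^(log2(64)) = 7^6 = 117649 multiplications
Difference: 79507 - 117649 = -38142 (Strassen uses MORE here due to padding overhead — for small or just-over-power-of-2 n, padding can outweigh the per-level savings)

Standard: 79507 multiplications (43^3). Strassen: 117649 multiplications (7^6, after padding to 64x64). Strassen reduces 8 recursive multiplications to 7 at each level.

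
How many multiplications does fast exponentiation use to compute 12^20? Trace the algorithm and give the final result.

Computing 12^20 by squaring (build up from 12^1; each line after the first costs one multiplication):

12^1 = 12
12^2 = (12^1)^2 = 12^2 = 144
12^4 = (12^2)^2 = 144^2 = 20736
12^5 = 12 * 12^4 = 12 * 20736 = 248832
12^10 = (12^5)^2 = 248832^2 = 61917364224
12^20 = (12^10)^2 = 61917364224^2 = 3833759992447475122176

Result: 3833759992447475122176
Multiplications needed: 5 (5 lines after 12^1)

12^20 = 3833759992447475122176. Using exponentiation by squaring, this requires 5 multiplications. The key idea: if the exponent is even, square the half-power; if odd, multiply by the base once.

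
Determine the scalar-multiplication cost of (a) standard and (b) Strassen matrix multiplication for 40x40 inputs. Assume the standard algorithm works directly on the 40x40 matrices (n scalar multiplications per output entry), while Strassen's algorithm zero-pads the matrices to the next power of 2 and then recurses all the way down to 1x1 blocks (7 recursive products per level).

Matrix multiplication for 40x40 matrices:

Strassen's algorithm requires power-of-2 dimensions. Pad 40x40 to 64x64 (next power of 2).

Standard algorithm: 40^3 = 64000 multiplications
Strassen's algorithm: 7^(log2(64)) = 7^6 = 117649 multiplications
Difference: 64000 - 117649 = -53649 (Strassen uses MORE here due to padding overhead — for small or just-over-power-of-2 n, padding can outweigh the per-level savings)

Standard: 64000 multiplications (40^3). Strassen: 117649 multiplications (7^6, after padding to 64x64). Strassen reduces 8 recursive multiplications to 7 at each level.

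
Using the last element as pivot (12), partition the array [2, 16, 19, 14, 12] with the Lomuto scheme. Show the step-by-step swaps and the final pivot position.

Lomuto partition with pivot = 12:

Initial array: [2, 16, 19, 14, 12]

arr[0]=2 <= 12: swap with position 0, array becomes [2, 16, 19, 14, 12]
arr[1]=16 > 12: no swap
arr[2]=19 > 12: no swap
arr[3]=14 > 12: no swap

Place pivot at position 1: [2, 12, 19, 14, 16]
Pivot position: 1

After partitioning with pivot 12, the array becomes [2, 12, 19, 14, 16]. The pivot is placed at index 1. All elements to the left of the pivot are <= 12, and all elements to the right are > 12.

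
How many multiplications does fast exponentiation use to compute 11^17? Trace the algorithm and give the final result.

Computing 11^17 by squaring (build up from 11^1; each line after the first costs one multiplication):

11^1 = 11
11^2 = (11^1)^2 = 11^2 = 121
11^4 = (11^2)^2 = 121^2 = 14641
11^8 = (11^4)^2 = 14641^2 = 214358881
11^16 = (11^8)^2 = 214358881^2 = 45949729863572161
11^17 = 11 * 11^16 = 11 * 45949729863572161 = 505447028499293771

Result: 505447028499293771
Multiplications needed: 5 (5 lines after 11^1)

11^17 = 505447028499293771. Using exponentiation by squaring, this requires 5 multiplications. The key idea: if the exponent is even, square the half-power; if odd, multiply by the base once.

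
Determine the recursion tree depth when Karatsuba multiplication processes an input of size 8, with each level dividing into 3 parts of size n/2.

For divide and conquer with division factor 2:

Problem sizes at each level:
Level 0: 8
Level 1: 4
Level 2: 2
Level 3: 1

The root is level 0 and the size-1 base case is level 3 (the tree spans levels 0 through 3, i.e. 4 levels counting the root), so the depth is the number of divisions: log_2(8) = 3

The recursion tree depth is log_2(8) = 3. At each level, the problem size is divided by 2, so it takes 3 divisions to reduce to a base case of size 1. The algorithm makes 3 recursive calls at each level.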